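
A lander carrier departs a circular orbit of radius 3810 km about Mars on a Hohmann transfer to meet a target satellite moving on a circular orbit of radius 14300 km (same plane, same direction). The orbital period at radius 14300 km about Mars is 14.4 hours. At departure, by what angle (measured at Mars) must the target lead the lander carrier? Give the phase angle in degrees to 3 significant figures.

φ = 89.3°

From Kepler's third law T² = 4π²r³/μ at r = 14300 km, T = 14.4 hours = 14.4 × 3600 s = 51840 s: μ = 4π²r³/T² = 42957.4 km³/s².
Transfer-ellipse semi-major axis a_t = (r₁ + r₂)/2 = (3810 + 14300)/2 = 9055 km.
The half-period of the transfer ellipse is t = π√(a_t³/μ) = 13060 s.
The target's mean motion on its circular orbit is ω₂ = √(μ/r₂³) = 1.212×10^-4 rad/s.
Angle swept by the target during transfer: ω₂·t = 1.583 rad = 90.70°.
The lander carrier traverses 180° on the transfer ellipse, so the target must lead by 180° − 90.70° = 89.3°.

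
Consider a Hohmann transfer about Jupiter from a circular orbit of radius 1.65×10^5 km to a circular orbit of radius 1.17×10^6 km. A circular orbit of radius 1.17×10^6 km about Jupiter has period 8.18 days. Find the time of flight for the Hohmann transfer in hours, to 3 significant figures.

From Kepler's third law T² = 4π²r³/μ at r = 1.17×10^6 km, T = 8.18 days = 8.18 × 86400 s = 7.06752×10^5 s: μ = 4π²r³/T² = 1.26585×10^8 km³/s².
Semi-major axis of the transfer orbit: a_t = (1.650×10^5 + 1.170×10^6)/2 = 6.675×10^5 km.
Transfer time t = π√(a_t³/μ) = π√((6.675×10^5)³ / 1.26585×10^8) = 1.523×10^5 s.
Converting: 1.523×10^5 s ÷ 3600 s/hour = 42.3 hours.

t = 42.3 hours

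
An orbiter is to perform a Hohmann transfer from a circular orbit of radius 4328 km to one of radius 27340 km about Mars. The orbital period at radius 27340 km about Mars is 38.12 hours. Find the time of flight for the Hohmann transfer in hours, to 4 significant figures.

From Kepler's third law T² = 4π²r³/μ at r = 27340 km, T = 38.12 hours = 38.12 × 3600 s = 1.37232×10^5 s: μ = 4π²r³/T² = 42839.5 km³/s².
The Hohmann ellipse has a_t = (r₁ + r₂)/2 = 15834 km.
Transfer time t = π√(a_t³/μ) = π√((15834)³ / 42839.5) = 30242 s.
Converting: 30242 s ÷ 3600 s/hour = 8.401 hours.

t = 8.401 hours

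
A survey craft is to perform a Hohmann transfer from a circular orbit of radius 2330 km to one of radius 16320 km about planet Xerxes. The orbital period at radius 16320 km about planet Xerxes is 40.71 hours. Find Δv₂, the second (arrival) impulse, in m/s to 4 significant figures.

From Kepler's third law T² = 4π²r³/μ at r = 16320 km, T = 40.71 hours = 40.71 × 3600 s = 1.46556×10^5 s: μ = 4π²r³/T² = 7989.38 km³/s².
The Hohmann ellipse has a_t = (r₁ + r₂)/2 = 9325 km.
On the circular orbit at r = 16320 km, v_c = √(μ/r) = 0.69968 km/s.
Transfer-orbit speed at the same r (vis-viva, a = a_t): v_t = √[μ(2/r − 1/a_t)] = 0.34974 km/s.
Δv₂ = |v_t − v_c| = |0.34974 − 0.69968| = 0.3499 km/s.

Δv₂ = 349.9 m/s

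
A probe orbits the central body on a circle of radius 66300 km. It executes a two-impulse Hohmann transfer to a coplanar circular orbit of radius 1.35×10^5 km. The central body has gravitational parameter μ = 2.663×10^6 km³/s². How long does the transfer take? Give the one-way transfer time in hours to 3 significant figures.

Transfer-ellipse semi-major axis a_t = (r₁ + r₂)/2 = (66300 + 1.350×10^5)/2 = 1.0065×10^5 km.
Half the transfer-orbit period gives t = π√(a_t³/μ) = 61470 s.
Converting: 61470 s ÷ 3600 s/hour = 17.1 hours.

t = 17.1 hours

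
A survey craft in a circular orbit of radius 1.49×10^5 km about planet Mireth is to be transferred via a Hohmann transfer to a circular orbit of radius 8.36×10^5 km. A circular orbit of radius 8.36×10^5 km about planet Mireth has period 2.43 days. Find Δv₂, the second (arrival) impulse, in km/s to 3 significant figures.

Δv₂ = 11.3 km/s

From Kepler's third law T² = 4π²r³/μ at r = 8.36×10^5 km, T = 2.43 days = 2.43 × 86400 s = 2.09952×10^5 s: μ = 4π²r³/T² = 5.23285×10^8 km³/s².
Transfer-ellipse semi-major axis a_t = (r₁ + r₂)/2 = (1.490×10^5 + 8.360×10^5)/2 = 4.925×10^5 km.
Circular speed at r = 8.360×10^5 km: v_c = √(μ/r) = 25.02 km/s.
Transfer-orbit speed at the same r (vis-viva, a = a_t): v_t = √[μ(2/r − 1/a_t)] = 13.76 km/s.
Δv₂ = |v_t − v_c| = |13.76 − 25.02| = 11.26 km/s.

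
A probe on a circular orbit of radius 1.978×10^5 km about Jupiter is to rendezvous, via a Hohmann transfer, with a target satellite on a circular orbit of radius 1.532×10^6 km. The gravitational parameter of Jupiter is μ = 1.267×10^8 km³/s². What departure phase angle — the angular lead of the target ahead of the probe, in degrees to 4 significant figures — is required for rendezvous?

Transfer-ellipse semi-major axis a_t = (r₁ + r₂)/2 = (1.978×10^5 + 1.532×10^6)/2 = 8.649×10^5 km.
The half-period of the transfer ellipse is t = π√(a_t³/μ) = 2.245×10^5 s.
Target angular speed ω₂ = √(μ/r₂³) = 5.936×10^-6 rad/s.
Angle swept by the target during transfer: ω₂·t = 1.33263 rad = 76.354°.
The probe traverses 180° on the transfer ellipse, so the target must lead by 180° − 76.354° = 103.6°.

φ = 103.6°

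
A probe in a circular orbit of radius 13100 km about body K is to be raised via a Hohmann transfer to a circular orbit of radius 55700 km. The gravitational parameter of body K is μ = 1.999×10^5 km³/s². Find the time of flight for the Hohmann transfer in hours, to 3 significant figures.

t = 12.5 hours

Semi-major axis of the transfer orbit: a_t = (13100 + 55700)/2 = 34400 km.
Half the transfer-orbit period gives t = π√(a_t³/μ) = 44830 s.
Converting: 44830 s ÷ 3600 s/hour = 12.5 hours.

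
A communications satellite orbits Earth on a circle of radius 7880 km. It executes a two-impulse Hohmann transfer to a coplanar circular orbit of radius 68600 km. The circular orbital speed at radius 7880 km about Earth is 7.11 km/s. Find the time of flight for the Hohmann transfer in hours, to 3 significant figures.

From the circular-orbit relation v² = μ/r at r = 7880 km: μ = v²r = (7.11)² × 7880 = 3.98351×10^5 km³/s².
Semi-major axis of the transfer orbit: a_t = (7880 + 68600)/2 = 38240 km.
By Kepler's third law the transfer-orbit period is T = 2π√(a_t³/μ), so t = T/2 = 37220 s.
Converting: 37220 s ÷ 3600 s/hour = 10.3 hours.

t = 10.3 hours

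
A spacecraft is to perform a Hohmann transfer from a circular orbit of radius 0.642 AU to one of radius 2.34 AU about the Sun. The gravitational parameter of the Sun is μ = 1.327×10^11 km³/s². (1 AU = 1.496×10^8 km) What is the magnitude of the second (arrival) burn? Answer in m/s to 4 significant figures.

Δv₂ = 6694 m/s

In km: r₁ = 0.642 × 1.496×10^8 = 9.60432×10^7 km; r₂ = 2.34 × 1.496×10^8 = 3.50064×10^8 km.
Transfer-ellipse semi-major axis a_t = (r₁ + r₂)/2 = (9.60432×10^7 + 3.50064×10^8)/2 = 2.230536×10^8 km.
Circular speed at r = 3.50064×10^8 km: v_c = √(μ/r) = 19.470 km/s.
Vis-viva on the transfer ellipse at r = 3.50064×10^8 km gives v_t = √[μ(2/r − 1/a_t)] = 12.776 km/s.
Δv₂ = |v_t − v_c| = |12.776 − 19.470| = 6.694 km/s.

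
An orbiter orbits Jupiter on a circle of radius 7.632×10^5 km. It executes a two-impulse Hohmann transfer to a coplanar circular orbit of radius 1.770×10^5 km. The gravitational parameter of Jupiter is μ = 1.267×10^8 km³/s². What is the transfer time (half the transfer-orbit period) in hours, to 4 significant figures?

t = 24.99 hours

Transfer-ellipse semi-major axis a_t = (r₁ + r₂)/2 = (7.632×10^5 + 1.770×10^5)/2 = 4.701×10^5 km.
By Kepler's third law the transfer-orbit period is T = 2π√(a_t³/μ), so t = T/2 = 89960 s.
Converting: 89960 s ÷ 3600 s/hour = 24.99 hours.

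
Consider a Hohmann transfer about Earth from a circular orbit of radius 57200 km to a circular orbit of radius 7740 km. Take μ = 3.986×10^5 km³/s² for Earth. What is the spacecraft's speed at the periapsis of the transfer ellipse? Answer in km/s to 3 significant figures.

Transfer-ellipse semi-major axis a_t = (r₁ + r₂)/2 = (57200 + 7740)/2 = 32470 km.
The periapsis of the transfer ellipse is at r = 7740 km.
Applying v² = μ(2/r − 1/a_t): v = 9.525 km/s.

v = 9.52 km/s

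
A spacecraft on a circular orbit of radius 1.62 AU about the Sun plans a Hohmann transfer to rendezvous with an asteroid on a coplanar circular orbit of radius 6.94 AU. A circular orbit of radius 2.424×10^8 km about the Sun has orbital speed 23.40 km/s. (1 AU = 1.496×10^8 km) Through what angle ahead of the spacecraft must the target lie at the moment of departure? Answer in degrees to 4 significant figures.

From the circular-orbit relation v² = μ/r at r = 2.424×10^8 km: μ = v²r = (23.40)² × 2.424×10^8 = 1.32729×10^11 km³/s².
In km: r₁ = 1.62 × 1.496×10^8 = 2.42352×10^8 km; r₂ = 6.94 × 1.496×10^8 = 1.038224×10^9 km.
Semi-major axis of the transfer orbit: a_t = (2.42352×10^8 + 1.038224×10^9)/2 = 6.40288×10^8 km.
Transfer time t = π√(a_t³/μ) = 1.39711×10^8 s.
Target angular speed ω₂ = √(μ/r₂³) = 1.08904×10^-8 rad/s.
Angle swept by the target during transfer: ω₂·t = 1.5215 rad = 87.18°.
Arrival is 180° from departure on the ellipse, so φ = 180° − 87.18° = 92.82°.

φ = 92.82°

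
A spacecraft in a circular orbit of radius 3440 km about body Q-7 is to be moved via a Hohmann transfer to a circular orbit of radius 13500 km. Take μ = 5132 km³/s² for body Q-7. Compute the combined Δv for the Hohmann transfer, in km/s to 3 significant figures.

The Hohmann ellipse has a_t = (r₁ + r₂)/2 = 8470 km.
At r₁ the circular-orbit speed is v₁ = √(μ/r₁) = 1.2214 km/s.
Transfer-orbit speed at r₁ (vis-viva equation): v_p = √[μ(2/r₁ − 1/a_t)] = 1.5420 km/s.
First burn Δv₁ = |v_p − v₁| = 0.3206 km/s.
Circular speed at r₂: v₂ = √(μ/r₂) = 0.61656 km/s.
Transfer-orbit speed at r₂: v_a = √[μ(2/r₂ − 1/a_t)] = 0.39293 km/s.
Second burn Δv₂ = |v₂ − v_a| = 0.2236 km/s.
Total Δv = Δv₁ + Δv₂ = 0.5442 km/s.

Δv = 0.544 km/s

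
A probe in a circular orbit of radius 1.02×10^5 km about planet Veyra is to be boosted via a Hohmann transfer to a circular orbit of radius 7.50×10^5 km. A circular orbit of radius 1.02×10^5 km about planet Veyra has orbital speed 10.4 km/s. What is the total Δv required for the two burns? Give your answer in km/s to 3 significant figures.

Δv = 5.36 km/s

From the circular-orbit relation v² = μ/r at r = 1.02×10^5 km: μ = v²r = (10.4)² × 1.02×10^5 = 1.10323×10^7 km³/s².
The Hohmann ellipse has a_t = (r₁ + r₂)/2 = 4.260×10^5 km.
At r₁ the circular-orbit speed is v₁ = √(μ/r₁) = 10.400 km/s.
Transfer-orbit speed at r₁ (v² = μ(2/r − 1/a)): v_p = √[μ(2/r₁ − 1/a_t)] = 13.799 km/s.
First burn Δv₁ = |v_p − v₁| = 3.399 km/s.
Circular speed at r₂: v₂ = √(μ/r₂) = 3.8353 km/s.
Transfer-orbit speed at r₂: v_a = √[μ(2/r₂ − 1/a_t)] = 1.8767 km/s.
Second burn Δv₂ = |v₂ − v_a| = 1.959 km/s.
Total Δv = Δv₁ + Δv₂ = 5.358 km/s.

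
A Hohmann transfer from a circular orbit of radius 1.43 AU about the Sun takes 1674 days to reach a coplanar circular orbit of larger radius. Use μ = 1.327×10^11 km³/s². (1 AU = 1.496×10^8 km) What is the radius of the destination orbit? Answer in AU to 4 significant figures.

In km: r₁ = 1.43 × 1.496×10^8 = 2.13928×10^8 km.
Transfer time t = 1674 days = 1.446336×10^8 s, and t = π√(a_t³/μ).
So a_t = (μ t²/π²)^(1/3) = (1.327×10^11 × (1.446336×10^8)² / π²)^(1/3) = 6.5519×10^8 km.
Since a_t = (r₁ + r₂)/2, r₂ = 2a_t − r₁ = 2×6.5519×10^8 − 2.13928×10^8 = 1.096452×10^9 km.
In AU: r₂ = 1.096452×10^9 / 1.496×10^8 = 7.329 AU.

r₂ = 7.329 AU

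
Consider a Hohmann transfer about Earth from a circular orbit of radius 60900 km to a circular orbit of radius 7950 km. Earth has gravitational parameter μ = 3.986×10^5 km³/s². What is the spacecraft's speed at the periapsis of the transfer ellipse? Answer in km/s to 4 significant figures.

The Hohmann ellipse has a_t = (r₁ + r₂)/2 = 34425 km.
At periapsis, r = 7950 km.
From the vis-viva equation, v = √[μ(2/r − 1/a_t)] = 9.418 km/s.

v = 9.418 km/s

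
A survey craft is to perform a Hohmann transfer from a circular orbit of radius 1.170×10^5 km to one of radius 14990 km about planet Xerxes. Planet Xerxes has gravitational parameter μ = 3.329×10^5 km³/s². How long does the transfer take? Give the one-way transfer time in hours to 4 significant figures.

Semi-major axis of the transfer orbit: a_t = (1.170×10^5 + 14990)/2 = 65995 km.
Half the transfer-orbit period gives t = π√(a_t³/μ) = 92310 s.
Converting: 92310 s ÷ 3600 s/hour = 25.64 hours.

t = 25.64 hours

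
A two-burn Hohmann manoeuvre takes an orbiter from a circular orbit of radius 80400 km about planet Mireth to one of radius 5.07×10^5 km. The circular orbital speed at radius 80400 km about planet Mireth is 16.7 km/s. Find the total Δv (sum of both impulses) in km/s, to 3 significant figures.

Δv = 8.41 km/s

From the circular-orbit relation v² = μ/r at r = 80400 km: μ = v²r = (16.7)² × 80400 = 2.24228×10^7 km³/s².
Transfer-ellipse semi-major axis a_t = (r₁ + r₂)/2 = (80400 + 5.070×10^5)/2 = 2.937×10^5 km.
At r₁ the circular-orbit speed is v₁ = √(μ/r₁) = 16.7000 km/s.
Transfer-orbit speed at r₁ (vis-viva equation): v_p = √[μ(2/r₁ − 1/a_t)] = 21.9416 km/s.
First burn Δv₁ = |v_p − v₁| = 5.2416 km/s.
At r₂, v₂ = √(μ/r₂) = 6.6503 km/s.
Transfer-orbit speed at r₂: v_a = √[μ(2/r₂ − 1/a_t)] = 3.4795 km/s.
Second burn Δv₂ = |v₂ − v_a| = 3.1708 km/s.
Total Δv = Δv₁ + Δv₂ = 8.412 km/s.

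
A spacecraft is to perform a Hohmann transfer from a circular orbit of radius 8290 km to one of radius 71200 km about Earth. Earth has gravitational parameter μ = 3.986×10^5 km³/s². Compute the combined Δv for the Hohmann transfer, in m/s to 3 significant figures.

Semi-major axis of the transfer orbit: a_t = (8290 + 71200)/2 = 39745 km.
Circular speed at r₁: v₁ = √(μ/r₁) = √(3.986×10^5/8290) = 6.934 km/s.
On the transfer ellipse at r₁, vis-viva gives v_p = √[μ(2/r₁ − 1/a_t)] = 9.281 km/s.
First burn Δv₁ = |v_p − v₁| = 2.347 km/s.
Circular speed at r₂: v₂ = √(μ/r₂) = 2.366 km/s.
Transfer-orbit speed at r₂: v_a = √[μ(2/r₂ − 1/a_t)] = 1.081 km/s.
Second burn Δv₂ = |v₂ − v_a| = 1.285 km/s.
Δv = Δv₁ + Δv₂ = 2.347 + 1.285 = 3.632 km/s.

Δv = 3630 m/s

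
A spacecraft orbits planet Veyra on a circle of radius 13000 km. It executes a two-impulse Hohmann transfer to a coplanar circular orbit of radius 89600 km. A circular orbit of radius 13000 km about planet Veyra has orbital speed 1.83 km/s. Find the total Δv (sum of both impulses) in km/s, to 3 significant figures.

From the circular-orbit relation v² = μ/r at r = 13000 km: μ = v²r = (1.83)² × 13000 = 43535.7 km³/s².
Semi-major axis of the transfer orbit: a_t = (13000 + 89600)/2 = 51300 km.
At r₁ the circular-orbit speed is v₁ = √(μ/r₁) = 1.8300 km/s.
On the transfer ellipse at r₁, v² = μ(2/r − 1/a) gives v_p = √[μ(2/r₁ − 1/a_t)] = 2.4185 km/s.
First burn Δv₁ = |v_p − v₁| = 0.5885 km/s.
At r₂, v₂ = √(μ/r₂) = 0.6971 km/s.
Transfer-orbit speed at r₂: v_a = √[μ(2/r₂ − 1/a_t)] = 0.3509 km/s.
Second burn Δv₂ = |v₂ − v_a| = 0.3462 km/s.
Δv = Δv₁ + Δv₂ = 0.5885 + 0.3462 = 0.9347 km/s.

Δv = 0.935 km/s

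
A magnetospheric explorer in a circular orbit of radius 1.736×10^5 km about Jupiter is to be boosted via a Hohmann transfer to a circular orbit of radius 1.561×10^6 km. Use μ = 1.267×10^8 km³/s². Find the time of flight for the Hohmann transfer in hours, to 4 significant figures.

Semi-major axis of the transfer orbit: a_t = (1.736×10^5 + 1.561×10^6)/2 = 8.673×10^5 km.
By Kepler's third law the transfer-orbit period is T = 2π√(a_t³/μ), so t = T/2 = 2.2543×10^5 s.
Converting: 2.2543×10^5 s ÷ 3600 s/hour = 62.62 hours.

t = 62.62 hours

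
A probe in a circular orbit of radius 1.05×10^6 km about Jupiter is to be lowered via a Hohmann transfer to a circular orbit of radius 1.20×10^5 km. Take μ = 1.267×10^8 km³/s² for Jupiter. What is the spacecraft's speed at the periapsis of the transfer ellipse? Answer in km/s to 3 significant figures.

v = 43.5 km/s

Semi-major axis of the transfer orbit: a_t = (1.050×10^6 + 1.200×10^5)/2 = 5.850×10^5 km.
At periapsis, r = 1.200×10^5 km.
From the vis-viva equation, v = √[μ(2/r − 1/a_t)] = 43.53 km/s.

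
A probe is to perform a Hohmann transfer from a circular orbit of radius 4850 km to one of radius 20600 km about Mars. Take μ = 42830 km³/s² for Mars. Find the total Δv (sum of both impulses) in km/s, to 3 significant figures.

Δv = 1.36 km/s

Semi-major axis of the transfer orbit: a_t = (4850 + 20600)/2 = 12725 km.
At r₁ the circular-orbit speed is v₁ = √(μ/r₁) = 2.9717 km/s.
On the transfer ellipse at r₁, vis-viva gives v_p = √[μ(2/r₁ − 1/a_t)] = 3.7810 km/s.
First burn Δv₁ = |v_p − v₁| = 0.8093 km/s.
At r₂, v₂ = √(μ/r₂) = 1.4419 km/s.
Transfer-orbit speed at r₂: v_a = √[μ(2/r₂ − 1/a_t)] = 0.89019 km/s.
Second burn Δv₂ = |v₂ − v_a| = 0.5517 km/s.
Total Δv = Δv₁ + Δv₂ = 1.361 km/s.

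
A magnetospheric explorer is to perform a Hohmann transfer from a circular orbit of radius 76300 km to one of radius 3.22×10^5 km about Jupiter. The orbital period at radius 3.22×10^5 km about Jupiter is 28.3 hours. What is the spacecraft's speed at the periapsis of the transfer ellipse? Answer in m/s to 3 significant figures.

From Kepler's third law T² = 4π²r³/μ at r = 3.22×10^5 km, T = 28.3 hours = 28.3 × 3600 s = 1.0188×10^5 s: μ = 4π²r³/T² = 1.26984×10^8 km³/s².
Semi-major axis of the transfer orbit: a_t = (76300 + 3.220×10^5)/2 = 1.9915×10^5 km.
At periapsis, r = 76300 km.
Vis-viva: v = √[μ(2/r − 1/a_t)] = √[1.26984×10^8 × (2/76300 − 1/1.9915×10^5)] = 51.87 km/s.

v = 51900 m/s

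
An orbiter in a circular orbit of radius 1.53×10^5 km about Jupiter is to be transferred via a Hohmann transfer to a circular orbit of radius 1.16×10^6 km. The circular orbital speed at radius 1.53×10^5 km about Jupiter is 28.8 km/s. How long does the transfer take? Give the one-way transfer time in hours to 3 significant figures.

t = 41.2 hours

From the circular-orbit relation v² = μ/r at r = 1.53×10^5 km: μ = v²r = (28.8)² × 1.53×10^5 = 1.26904×10^8 km³/s².
The Hohmann ellipse has a_t = (r₁ + r₂)/2 = 6.565×10^5 km.
By Kepler's third law the transfer-orbit period is T = 2π√(a_t³/μ), so t = T/2 = 1.483×10^5 s.
Converting: 1.483×10^5 s ÷ 3600 s/hour = 41.2 hours.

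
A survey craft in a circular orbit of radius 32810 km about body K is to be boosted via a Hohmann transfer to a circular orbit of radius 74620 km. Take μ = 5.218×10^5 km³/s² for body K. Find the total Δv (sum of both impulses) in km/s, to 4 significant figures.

Δv = 1.290 km/s

Semi-major axis of the transfer orbit: a_t = (32810 + 74620)/2 = 53715 km.
Circular speed at r₁: v₁ = √(μ/r₁) = √(5.218×10^5/32810) = 3.9879 km/s.
On the transfer ellipse at r₁, vis-viva equation gives v_p = √[μ(2/r₁ − 1/a_t)] = 4.7003 km/s.
First burn Δv₁ = |v_p − v₁| = 0.7124 km/s.
Circular speed at r₂: v₂ = √(μ/r₂) = 2.6444 km/s.
Transfer-orbit speed at r₂: v_a = √[μ(2/r₂ − 1/a_t)] = 2.0667 km/s.
Second burn Δv₂ = |v₂ − v_a| = 0.5777 km/s.
Total Δv = Δv₁ + Δv₂ = 1.290 km/s.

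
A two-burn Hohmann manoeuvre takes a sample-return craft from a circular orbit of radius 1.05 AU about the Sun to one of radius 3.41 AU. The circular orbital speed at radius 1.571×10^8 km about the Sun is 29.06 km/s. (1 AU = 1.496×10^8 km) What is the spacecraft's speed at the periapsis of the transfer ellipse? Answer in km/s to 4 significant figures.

From the circular-orbit relation v² = μ/r at r = 1.571×10^8 km: μ = v²r = (29.06)² × 1.571×10^8 = 1.32668×10^11 km³/s².
In km: r₁ = 1.05 × 1.496×10^8 = 1.5708×10^8 km; r₂ = 3.41 × 1.496×10^8 = 5.10136×10^8 km.
Semi-major axis of the transfer orbit: a_t = (1.5708×10^8 + 5.10136×10^8)/2 = 3.33608×10^8 km.
At periapsis, r = 1.5708×10^8 km.
Vis-viva: v = √[μ(2/r − 1/a_t)] = √[1.32668×10^11 × (2/1.5708×10^8 − 1/3.33608×10^8)] = 35.94 km/s.

v = 35.94 km/s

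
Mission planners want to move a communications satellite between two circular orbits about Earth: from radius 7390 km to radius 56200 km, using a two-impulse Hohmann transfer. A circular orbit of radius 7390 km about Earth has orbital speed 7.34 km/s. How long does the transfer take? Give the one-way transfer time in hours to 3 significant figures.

From the circular-orbit relation v² = μ/r at r = 7390 km: μ = v²r = (7.34)² × 7390 = 3.98141×10^5 km³/s².
The Hohmann ellipse has a_t = (r₁ + r₂)/2 = 31795 km.
Half the transfer-orbit period gives t = π√(a_t³/μ) = 28230 s.
Converting: 28230 s ÷ 3600 s/hour = 7.84 hours.

t = 7.84 hours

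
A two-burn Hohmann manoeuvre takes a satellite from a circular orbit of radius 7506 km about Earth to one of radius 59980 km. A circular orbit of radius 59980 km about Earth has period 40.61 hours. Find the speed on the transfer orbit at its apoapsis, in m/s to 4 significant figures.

From Kepler's third law T² = 4π²r³/μ at r = 59980 km, T = 40.61 hours = 40.61 × 3600 s = 1.46196×10^5 s: μ = 4π²r³/T² = 3.98573×10^5 km³/s².
Transfer-ellipse semi-major axis a_t = (r₁ + r₂)/2 = (7506 + 59980)/2 = 33743 km.
The apoapsis of the transfer ellipse is at r = 59980 km.
Applying v² = μ(2/r − 1/a_t): v = 1.216 km/s.

v = 1216 m/s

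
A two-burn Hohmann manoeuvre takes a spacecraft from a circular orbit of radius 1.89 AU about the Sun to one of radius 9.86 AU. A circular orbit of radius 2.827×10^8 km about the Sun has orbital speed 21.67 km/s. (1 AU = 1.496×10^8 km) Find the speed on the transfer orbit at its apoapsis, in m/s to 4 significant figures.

From the circular-orbit relation v² = μ/r at r = 2.827×10^8 km: μ = v²r = (21.67)² × 2.827×10^8 = 1.32753×10^11 km³/s².
In km: r₁ = 1.89 × 1.496×10^8 = 2.82744×10^8 km; r₂ = 9.86 × 1.496×10^8 = 1.475056×10^9 km.
Semi-major axis of the transfer orbit: a_t = (2.82744×10^8 + 1.475056×10^9)/2 = 8.789×10^8 km.
At apoapsis, r = 1.475056×10^9 km.
Applying v² = μ(2/r − 1/a_t): v = 5.381 km/s.

v = 5381 m/s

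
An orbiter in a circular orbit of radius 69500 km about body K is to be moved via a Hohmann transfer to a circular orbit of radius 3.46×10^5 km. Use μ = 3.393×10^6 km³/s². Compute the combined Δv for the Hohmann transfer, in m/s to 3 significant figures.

Transfer-ellipse semi-major axis a_t = (r₁ + r₂)/2 = (69500 + 3.460×10^5)/2 = 2.0775×10^5 km.
Circular speed at r₁: v₁ = √(μ/r₁) = √(3.393×10^6/69500) = 6.987 km/s.
On the transfer ellipse at r₁, vis-viva gives v_p = √[μ(2/r₁ − 1/a_t)] = 9.017 km/s.
First burn Δv₁ = |v_p − v₁| = 2.030 km/s.
At r₂, v₂ = √(μ/r₂) = 3.1315 km/s.
Transfer-orbit speed at r₂: v_a = √[μ(2/r₂ − 1/a_t)] = 1.8112 km/s.
Second burn Δv₂ = |v₂ − v_a| = 1.320 km/s.
Total Δv = Δv₁ + Δv₂ = 3.350 km/s.

Δv = 3350 m/s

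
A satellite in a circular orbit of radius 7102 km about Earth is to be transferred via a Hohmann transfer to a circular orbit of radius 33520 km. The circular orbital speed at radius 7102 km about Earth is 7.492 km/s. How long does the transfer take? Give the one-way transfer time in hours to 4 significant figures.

t = 4.001 hours

From the circular-orbit relation v² = μ/r at r = 7102 km: μ = v²r = (7.492)² × 7102 = 3.98636×10^5 km³/s².
Semi-major axis of the transfer orbit: a_t = (7102 + 33520)/2 = 20311 km.
By Kepler's third law the transfer-orbit period is T = 2π√(a_t³/μ), so t = T/2 = 14403 s.
Converting: 14403 s ÷ 3600 s/hour = 4.001 hours.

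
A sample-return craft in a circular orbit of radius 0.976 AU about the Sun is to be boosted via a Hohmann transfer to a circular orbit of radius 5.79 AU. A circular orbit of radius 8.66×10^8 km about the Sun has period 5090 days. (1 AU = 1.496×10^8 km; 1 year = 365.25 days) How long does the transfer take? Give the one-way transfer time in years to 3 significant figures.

From Kepler's third law T² = 4π²r³/μ at r = 8.66×10^8 km, T = 5090 days = 5090 × 86400 s = 4.39776×10^8 s: μ = 4π²r³/T² = 1.32572×10^11 km³/s².
In km: r₁ = 0.976 × 1.496×10^8 = 1.460096×10^8 km; r₂ = 5.79 × 1.496×10^8 = 8.66184×10^8 km.
The Hohmann ellipse has a_t = (r₁ + r₂)/2 = 5.060968×10^8 km.
Half the transfer-orbit period gives t = π√(a_t³/μ) = 9.824×10^7 s.
Converting: 9.824×10^7 s ÷ 3.15576×10^7 s/year (365.25 × 86400) = 3.11 years.

t = 3.11 years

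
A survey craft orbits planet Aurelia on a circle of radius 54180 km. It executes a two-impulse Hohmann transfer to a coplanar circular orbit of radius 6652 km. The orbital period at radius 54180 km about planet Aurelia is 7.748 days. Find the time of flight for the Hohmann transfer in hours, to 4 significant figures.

t = 39.11 hours

From Kepler's third law T² = 4π²r³/μ at r = 54180 km, T = 7.748 days = 7.748 × 86400 s = 6.694272×10^5 s: μ = 4π²r³/T² = 14011.0 km³/s².
Transfer-ellipse semi-major axis a_t = (r₁ + r₂)/2 = (54180 + 6652)/2 = 30416 km.
Half the transfer-orbit period gives t = π√(a_t³/μ) = 1.408×10^5 s.
Converting: 1.408×10^5 s ÷ 3600 s/hour = 39.11 hours.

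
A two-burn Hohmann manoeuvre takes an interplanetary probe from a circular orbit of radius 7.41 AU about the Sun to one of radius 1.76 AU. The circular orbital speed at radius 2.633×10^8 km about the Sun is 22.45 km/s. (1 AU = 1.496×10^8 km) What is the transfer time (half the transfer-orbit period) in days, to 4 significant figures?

t = 1793 days

From the circular-orbit relation v² = μ/r at r = 2.633×10^8 km: μ = v²r = (22.45)² × 2.633×10^8 = 1.32704×10^11 km³/s².
In km: r₁ = 7.41 × 1.496×10^8 = 1.108536×10^9 km; r₂ = 1.76 × 1.496×10^8 = 2.63296×10^8 km.
Semi-major axis of the transfer orbit: a_t = (1.108536×10^9 + 2.63296×10^8)/2 = 6.85916×10^8 km.
Half the transfer-orbit period gives t = π√(a_t³/μ) = 1.549×10^8 s.
Converting: 1.549×10^8 s ÷ 86400 s/day = 1793 days.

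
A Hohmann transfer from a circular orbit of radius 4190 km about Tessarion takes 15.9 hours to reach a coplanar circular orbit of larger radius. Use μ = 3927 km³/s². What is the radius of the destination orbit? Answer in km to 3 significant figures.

Transfer time t = 15.9 hours = 57240 s, and t = π√(a_t³/μ).
So a_t = (μ t²/π²)^(1/3) = (3927 × (57240)² / π²)^(1/3) = 10924 km.
Since a_t = (r₁ + r₂)/2, r₂ = 2a_t − r₁ = 2×10924 − 4190 = 17658 km.

r₂ = 17700 km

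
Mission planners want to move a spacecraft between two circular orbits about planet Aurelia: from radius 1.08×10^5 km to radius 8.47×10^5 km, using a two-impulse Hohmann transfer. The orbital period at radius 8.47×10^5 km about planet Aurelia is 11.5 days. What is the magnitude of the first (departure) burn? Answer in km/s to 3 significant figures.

Δv₁ = 4.98 km/s

From Kepler's third law T² = 4π²r³/μ at r = 8.47×10^5 km, T = 11.5 days = 11.5 × 86400 s = 9.936×10^5 s: μ = 4π²r³/T² = 2.42989×10^7 km³/s².
Semi-major axis of the transfer orbit: a_t = (1.080×10^5 + 8.470×10^5)/2 = 4.775×10^5 km.
On the circular orbit at r = 1.080×10^5 km, v_c = √(μ/r) = 14.9997 km/s.
Transfer-orbit speed at the same r (vis-viva, a = a_t): v_t = √[μ(2/r − 1/a_t)] = 19.9773 km/s.
Δv₁ = |v_t − v_c| = |19.9773 − 14.9997| = 4.978 km/s.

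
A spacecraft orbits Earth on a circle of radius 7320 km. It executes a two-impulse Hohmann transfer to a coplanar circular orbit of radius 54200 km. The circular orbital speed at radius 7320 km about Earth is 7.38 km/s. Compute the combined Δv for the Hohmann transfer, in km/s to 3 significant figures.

Δv = 3.81 km/s

From the circular-orbit relation v² = μ/r at r = 7320 km: μ = v²r = (7.38)² × 7320 = 3.98679×10^5 km³/s².
The Hohmann ellipse has a_t = (r₁ + r₂)/2 = 30760 km.
Circular speed at r₁: v₁ = √(μ/r₁) = √(3.98679×10^5/7320) = 7.380 km/s.
Transfer-orbit speed at r₁ (v² = μ(2/r − 1/a)): v_p = √[μ(2/r₁ − 1/a_t)] = 9.796 km/s.
First burn Δv₁ = |v_p − v₁| = 2.416 km/s.
Circular speed at r₂: v₂ = √(μ/r₂) = 2.712 km/s.
Transfer-orbit speed at r₂: v_a = √[μ(2/r₂ − 1/a_t)] = 1.323 km/s.
Second burn Δv₂ = |v₂ − v_a| = 1.389 km/s.
Total Δv = Δv₁ + Δv₂ = 3.805 km/s.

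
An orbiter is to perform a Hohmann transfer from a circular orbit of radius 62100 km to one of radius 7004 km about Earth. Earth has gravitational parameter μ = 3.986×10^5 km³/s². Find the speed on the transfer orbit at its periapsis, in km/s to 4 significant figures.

Transfer-ellipse semi-major axis a_t = (r₁ + r₂)/2 = (62100 + 7004)/2 = 34552 km.
At periapsis, r = 7004 km.
Vis-viva: v = √[μ(2/r − 1/a_t)] = √[3.986×10^5 × (2/7004 − 1/34552)] = 10.11 km/s.

v = 10.11 km/s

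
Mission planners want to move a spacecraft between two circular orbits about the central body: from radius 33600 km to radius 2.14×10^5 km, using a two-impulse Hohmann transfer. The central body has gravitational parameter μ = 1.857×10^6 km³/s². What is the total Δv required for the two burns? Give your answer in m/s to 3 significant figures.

Δv = 3750 m/s

The Hohmann ellipse has a_t = (r₁ + r₂)/2 = 1.238×10^5 km.
Circular speed at r₁: v₁ = √(μ/r₁) = √(1.857×10^6/33600) = 7.434 km/s.
On the transfer ellipse at r₁, v² = μ(2/r − 1/a) gives v_p = √[μ(2/r₁ − 1/a_t)] = 9.774 km/s.
First burn Δv₁ = |v_p − v₁| = 2.340 km/s.
Circular speed at r₂: v₂ = √(μ/r₂) = 2.946 km/s.
Transfer-orbit speed at r₂: v_a = √[μ(2/r₂ − 1/a_t)] = 1.535 km/s.
Second burn Δv₂ = |v₂ − v_a| = 1.411 km/s.
Δv = Δv₁ + Δv₂ = 2.340 + 1.411 = 3.751 km/s.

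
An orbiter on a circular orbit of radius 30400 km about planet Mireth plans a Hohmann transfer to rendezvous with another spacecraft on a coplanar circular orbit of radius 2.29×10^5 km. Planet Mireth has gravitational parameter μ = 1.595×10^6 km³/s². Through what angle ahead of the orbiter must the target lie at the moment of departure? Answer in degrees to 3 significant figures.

Transfer-ellipse semi-major axis a_t = (r₁ + r₂)/2 = (30400 + 2.290×10^5)/2 = 1.297×10^5 km.
Transfer time t = π√(a_t³/μ) = 1.162×10^5 s.
The target's mean motion on its circular orbit is ω₂ = √(μ/r₂³) = 1.152×10^-5 rad/s.
Angle swept by the target during transfer: ω₂·t = 1.339 rad = 76.72°.
Arrival is 180° from departure on the ellipse, so φ = 180° − 76.72° = 103°.

φ = 103°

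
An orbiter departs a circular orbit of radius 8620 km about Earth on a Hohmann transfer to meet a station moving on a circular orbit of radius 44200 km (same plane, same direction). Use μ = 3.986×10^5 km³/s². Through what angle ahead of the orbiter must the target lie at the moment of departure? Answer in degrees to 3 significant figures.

φ = 96.9°

The Hohmann ellipse has a_t = (r₁ + r₂)/2 = 26410 km.
The half-period of the transfer ellipse is t = π√(a_t³/μ) = 21360 s.
Target angular speed ω₂ = √(μ/r₂³) = 6.794×10^-5 rad/s.
Angle swept by the target during transfer: ω₂·t = 1.451 rad = 83.14°.
Arrival is 180° from departure on the ellipse, so φ = 180° − 83.14° = 96.9°.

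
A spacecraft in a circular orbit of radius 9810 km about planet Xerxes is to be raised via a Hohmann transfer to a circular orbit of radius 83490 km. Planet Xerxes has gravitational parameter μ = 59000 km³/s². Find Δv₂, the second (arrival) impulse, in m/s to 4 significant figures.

Semi-major axis of the transfer orbit: a_t = (9810 + 83490)/2 = 46650 km.
On the circular orbit at r = 83490 km, v_c = √(μ/r) = 0.8406 km/s.
Vis-viva on the transfer ellipse at r = 83490 km gives v_t = √[μ(2/r − 1/a_t)] = 0.3855 km/s.
Δv₂ = |v_t − v_c| = |0.3855 − 0.8406| = 0.4551 km/s.

Δv₂ = 455.1 m/s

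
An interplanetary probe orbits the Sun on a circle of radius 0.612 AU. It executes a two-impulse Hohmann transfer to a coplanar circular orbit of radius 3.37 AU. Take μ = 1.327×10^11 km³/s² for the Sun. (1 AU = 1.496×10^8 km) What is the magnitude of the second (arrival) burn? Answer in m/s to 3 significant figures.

In km: r₁ = 0.612 × 1.496×10^8 = 9.15552×10^7 km; r₂ = 3.37 × 1.496×10^8 = 5.04152×10^8 km.
Semi-major axis of the transfer orbit: a_t = (9.15552×10^7 + 5.04152×10^8)/2 = 2.978536×10^8 km.
Circular speed at r = 5.04152×10^8 km: v_c = √(μ/r) = 16.224 km/s.
Transfer-orbit speed at the same r (vis-viva, a = a_t): v_t = √[μ(2/r − 1/a_t)] = 8.9949 km/s.
Δv₂ = |v_t − v_c| = |8.9949 − 16.224| = 7.229 km/s.

Δv₂ = 7230 m/s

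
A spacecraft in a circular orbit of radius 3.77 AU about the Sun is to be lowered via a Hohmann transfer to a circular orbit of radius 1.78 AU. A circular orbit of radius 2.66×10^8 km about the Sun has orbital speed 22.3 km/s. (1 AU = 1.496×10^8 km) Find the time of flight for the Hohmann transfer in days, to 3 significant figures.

t = 846 days

From the circular-orbit relation v² = μ/r at r = 2.66×10^8 km: μ = v²r = (22.3)² × 2.66×10^8 = 1.32279×10^11 km³/s².
In km: r₁ = 3.77 × 1.496×10^8 = 5.63992×10^8 km; r₂ = 1.78 × 1.496×10^8 = 2.66288×10^8 km.
Semi-major axis of the transfer orbit: a_t = (5.63992×10^8 + 2.66288×10^8)/2 = 4.1514×10^8 km.
Transfer time t = π√(a_t³/μ) = π√((4.1514×10^8)³ / 1.32279×10^11) = 7.306×10^7 s.
Converting: 7.306×10^7 s ÷ 86400 s/day = 846 days.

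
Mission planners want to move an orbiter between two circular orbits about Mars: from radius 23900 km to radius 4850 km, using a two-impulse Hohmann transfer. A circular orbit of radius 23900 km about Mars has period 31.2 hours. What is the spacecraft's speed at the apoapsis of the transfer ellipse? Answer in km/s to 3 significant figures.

From Kepler's third law T² = 4π²r³/μ at r = 23900 km, T = 31.2 hours = 31.2 × 3600 s = 1.1232×10^5 s: μ = 4π²r³/T² = 42720.8 km³/s².
Semi-major axis of the transfer orbit: a_t = (23900 + 4850)/2 = 14375 km.
At apoapsis, r = 23900 km.
Vis-viva: v = √[μ(2/r − 1/a_t)] = √[42720.8 × (2/23900 − 1/14375)] = 0.7766 km/s.

v = 0.777 km/s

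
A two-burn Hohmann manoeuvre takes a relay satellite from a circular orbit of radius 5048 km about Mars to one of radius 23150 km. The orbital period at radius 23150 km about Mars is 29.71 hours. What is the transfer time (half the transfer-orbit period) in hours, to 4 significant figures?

From Kepler's third law T² = 4π²r³/μ at r = 23150 km, T = 29.71 hours = 29.71 × 3600 s = 1.06956×10^5 s: μ = 4π²r³/T² = 42815.6 km³/s².
The Hohmann ellipse has a_t = (r₁ + r₂)/2 = 14099 km.
Half the transfer-orbit period gives t = π√(a_t³/μ) = 25417 s.
Converting: 25417 s ÷ 3600 s/hour = 7.060 hours.

t = 7.060 hours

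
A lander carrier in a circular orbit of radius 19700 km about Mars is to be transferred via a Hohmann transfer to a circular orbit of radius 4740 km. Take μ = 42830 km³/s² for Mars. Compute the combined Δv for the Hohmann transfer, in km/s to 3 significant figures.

Semi-major axis of the transfer orbit: a_t = (19700 + 4740)/2 = 12220 km.
Circular speed at r₁: v₁ = √(μ/r₁) = √(42830/19700) = 1.4745 km/s.
Transfer-orbit speed at r₁ (vis-viva): v_a = √[μ(2/r₁ − 1/a_t)] = 0.91832 km/s.
First burn Δv₁ = |v_a − v₁| = 0.5562 km/s.
Circular speed at r₂: v₂ = √(μ/r₂) = 3.0060 km/s.
Transfer-orbit speed at r₂: v_p = √[μ(2/r₂ − 1/a_t)] = 3.8167 km/s.
Second burn Δv₂ = |v₂ − v_p| = 0.8107 km/s.
Total Δv = Δv₁ + Δv₂ = 1.367 km/s.

Δv = 1.37 km/s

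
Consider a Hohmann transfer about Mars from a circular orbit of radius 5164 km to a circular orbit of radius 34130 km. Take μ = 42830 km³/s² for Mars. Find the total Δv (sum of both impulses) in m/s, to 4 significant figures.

Δv = 1462 m/s

Semi-major axis of the transfer orbit: a_t = (5164 + 34130)/2 = 19647 km.
Circular speed at r₁: v₁ = √(μ/r₁) = √(42830/5164) = 2.8799 km/s.
Transfer-orbit speed at r₁ (vis-viva): v_p = √[μ(2/r₁ − 1/a_t)] = 3.7958 km/s.
First burn Δv₁ = |v_p − v₁| = 0.9159 km/s.
At r₂, v₂ = √(μ/r₂) = 1.1202 km/s.
Transfer-orbit speed at r₂: v_a = √[μ(2/r₂ − 1/a_t)] = 0.57432 km/s.
Second burn Δv₂ = |v₂ − v_a| = 0.5459 km/s.
Total Δv = Δv₁ + Δv₂ = 1.462 km/s.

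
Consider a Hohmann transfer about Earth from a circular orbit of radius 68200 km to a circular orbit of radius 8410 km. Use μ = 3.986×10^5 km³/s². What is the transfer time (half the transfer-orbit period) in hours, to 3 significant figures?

The Hohmann ellipse has a_t = (r₁ + r₂)/2 = 38305 km.
Transfer time t = π√(a_t³/μ) = π√((38305)³ / 3.986×10^5) = 37300 s.
Converting: 37300 s ÷ 3600 s/hour = 10.4 hours.

t = 10.4 hours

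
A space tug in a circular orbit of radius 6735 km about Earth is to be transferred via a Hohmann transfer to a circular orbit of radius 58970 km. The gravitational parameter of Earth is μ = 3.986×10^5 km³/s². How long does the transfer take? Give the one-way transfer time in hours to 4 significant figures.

t = 8.231 hours

Transfer-ellipse semi-major axis a_t = (r₁ + r₂)/2 = (6735 + 58970)/2 = 32852.5 km.
Half the transfer-orbit period gives t = π√(a_t³/μ) = 29630 s.
Converting: 29630 s ÷ 3600 s/hour = 8.231 hours.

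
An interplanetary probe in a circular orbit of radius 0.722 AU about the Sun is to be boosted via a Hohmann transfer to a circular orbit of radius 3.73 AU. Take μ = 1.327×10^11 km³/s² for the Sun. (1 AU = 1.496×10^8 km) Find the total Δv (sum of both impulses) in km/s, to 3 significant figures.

Δv = 17.0 km/s

In km: r₁ = 0.722 × 1.496×10^8 = 1.080112×10^8 km; r₂ = 3.73 × 1.496×10^8 = 5.58008×10^8 km.
The Hohmann ellipse has a_t = (r₁ + r₂)/2 = 3.330096×10^8 km.
At r₁ the circular-orbit speed is v₁ = √(μ/r₁) = 35.05 km/s.
On the transfer ellipse at r₁, vis-viva equation gives v_p = √[μ(2/r₁ − 1/a_t)] = 45.37 km/s.
First burn Δv₁ = |v_p − v₁| = 10.32 km/s.
At r₂, v₂ = √(μ/r₂) = 15.4211 km/s.
Transfer-orbit speed at r₂: v_a = √[μ(2/r₂ − 1/a_t)] = 8.78256 km/s.
Second burn Δv₂ = |v₂ − v_a| = 6.639 km/s.
Total Δv = Δv₁ + Δv₂ = 16.96 km/s.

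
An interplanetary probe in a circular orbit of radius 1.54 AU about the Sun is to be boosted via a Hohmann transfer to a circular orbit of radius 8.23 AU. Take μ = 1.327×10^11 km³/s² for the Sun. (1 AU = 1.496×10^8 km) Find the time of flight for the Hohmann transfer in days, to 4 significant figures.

In km: r₁ = 1.54 × 1.496×10^8 = 2.30384×10^8 km; r₂ = 8.23 × 1.496×10^8 = 1.231208×10^9 km.
Semi-major axis of the transfer orbit: a_t = (2.30384×10^8 + 1.231208×10^9)/2 = 7.30796×10^8 km.
Half the transfer-orbit period gives t = π√(a_t³/μ) = 1.704×10^8 s.
Converting: 1.704×10^8 s ÷ 86400 s/day = 1972 days.

t = 1972 days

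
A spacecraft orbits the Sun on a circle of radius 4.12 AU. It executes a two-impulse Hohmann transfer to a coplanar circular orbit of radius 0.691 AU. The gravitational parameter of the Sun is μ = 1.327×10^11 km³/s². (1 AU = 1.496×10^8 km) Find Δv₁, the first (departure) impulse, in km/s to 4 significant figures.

Δv₁ = 6.809 km/s

In km: r₁ = 4.12 × 1.496×10^8 = 6.16352×10^8 km; r₂ = 0.691 × 1.496×10^8 = 1.033736×10^8 km.
The Hohmann ellipse has a_t = (r₁ + r₂)/2 = 3.598628×10^8 km.
On the circular orbit at r = 6.16352×10^8 km, v_c = √(μ/r) = 14.673 km/s.
Transfer-orbit speed at the same r (vis-viva, a = a_t): v_t = √[μ(2/r − 1/a_t)] = 7.8643 km/s.
Δv₁ = |v_t − v_c| = |7.8643 − 14.673| = 6.809 km/s.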